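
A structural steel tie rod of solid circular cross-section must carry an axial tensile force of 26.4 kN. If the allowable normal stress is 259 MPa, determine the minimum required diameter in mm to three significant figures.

11.4 mm

Required area A ≥ P/σ_allow = 26400/259 = 101.9 mm².
For a solid circular section, d ≥ √(4A/π) = 11.39 mm.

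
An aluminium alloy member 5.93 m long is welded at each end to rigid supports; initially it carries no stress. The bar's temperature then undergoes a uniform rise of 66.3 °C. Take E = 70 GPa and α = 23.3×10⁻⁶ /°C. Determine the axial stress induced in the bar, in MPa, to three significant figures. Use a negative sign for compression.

-108 MPa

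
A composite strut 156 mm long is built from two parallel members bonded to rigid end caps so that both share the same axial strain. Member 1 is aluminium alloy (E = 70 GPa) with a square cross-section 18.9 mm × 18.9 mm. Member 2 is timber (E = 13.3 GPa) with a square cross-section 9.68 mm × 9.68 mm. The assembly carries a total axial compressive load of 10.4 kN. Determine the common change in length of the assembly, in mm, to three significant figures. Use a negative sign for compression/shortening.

A_1 = 357.2 mm².
A_2 = 93.7 mm².
Equal strain + equilibrium ⇒ each member carries load in proportion to AE: A₁E₁ = 25000000 N, A₂E₂ = 1246000 N, ΣAE = 26250000 N.
δ = PL/ΣAE = -10400·156/26250000 = -0.0618 mm.

-0.0618 mm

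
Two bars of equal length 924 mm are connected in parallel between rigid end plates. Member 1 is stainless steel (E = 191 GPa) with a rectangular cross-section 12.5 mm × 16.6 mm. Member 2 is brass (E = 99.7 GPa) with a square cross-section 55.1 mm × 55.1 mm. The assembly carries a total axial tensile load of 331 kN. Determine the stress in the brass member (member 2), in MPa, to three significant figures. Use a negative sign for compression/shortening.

96.4 MPa

A_1 = 207.5 mm².
A_2 = 3036 mm².
Equal strain + equilibrium ⇒ each member carries load in proportion to AE: A₁E₁ = 39630000 N, A₂E₂ = 302700000 N, ΣAE = 342300000 N.
σ₂ = P·E₂/ΣAE = 331000·99700/342300000 = 96.4 MPa.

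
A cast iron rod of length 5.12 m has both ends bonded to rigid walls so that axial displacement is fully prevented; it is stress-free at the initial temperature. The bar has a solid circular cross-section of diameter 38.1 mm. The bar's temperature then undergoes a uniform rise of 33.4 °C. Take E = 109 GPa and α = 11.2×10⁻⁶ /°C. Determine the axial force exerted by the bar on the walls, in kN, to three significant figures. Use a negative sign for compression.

Free thermal expansion αLΔT = 11.2e-6 · 5120 · 33.4 = 1.915 mm.
The walls impose strain ε = −(1.915)/5120 = -3.7408e-04; σ = Eε = 109000 · -3.7408e-04 = -40.77 MPa.
Wall reaction R = σ·A = -40.77·1140 = -46490 N = -46.49 kN.

-46.5 kN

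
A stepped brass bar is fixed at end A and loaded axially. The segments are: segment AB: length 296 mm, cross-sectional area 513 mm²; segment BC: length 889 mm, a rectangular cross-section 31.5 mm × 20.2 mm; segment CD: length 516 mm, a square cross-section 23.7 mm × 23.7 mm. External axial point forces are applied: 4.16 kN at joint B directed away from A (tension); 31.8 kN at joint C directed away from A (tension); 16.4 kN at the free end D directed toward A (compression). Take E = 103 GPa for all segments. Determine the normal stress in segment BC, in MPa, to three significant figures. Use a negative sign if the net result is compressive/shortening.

Internal axial forces (sectioning from the free end, tension +): N_CD = -16.4 kN, N_BC = 15.4 kN, N_AB = 19.56 kN.
A_BC = 636.3 mm².
σ_BC = N_BC/A_BC = 15400/636.3 = 24.2 MPa.

24.2 MPa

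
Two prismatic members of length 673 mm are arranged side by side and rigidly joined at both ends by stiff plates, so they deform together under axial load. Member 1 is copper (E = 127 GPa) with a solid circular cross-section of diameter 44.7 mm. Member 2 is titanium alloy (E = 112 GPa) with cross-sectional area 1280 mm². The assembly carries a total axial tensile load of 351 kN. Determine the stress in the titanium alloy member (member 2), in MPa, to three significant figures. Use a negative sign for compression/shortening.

115 MPa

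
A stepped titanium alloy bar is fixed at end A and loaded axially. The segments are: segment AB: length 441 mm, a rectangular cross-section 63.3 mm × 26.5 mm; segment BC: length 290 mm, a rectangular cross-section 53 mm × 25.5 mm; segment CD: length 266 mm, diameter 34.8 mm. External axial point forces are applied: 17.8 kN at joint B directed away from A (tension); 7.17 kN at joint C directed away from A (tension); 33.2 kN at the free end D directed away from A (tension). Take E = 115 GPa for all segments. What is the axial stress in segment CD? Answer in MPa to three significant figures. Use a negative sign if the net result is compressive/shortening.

Internal axial forces (sectioning from the free end, tension +): N_CD = 33.2 kN, N_BC = 40.37 kN, N_AB = 58.17 kN.
A_CD = 951.1 mm².
σ_CD = N_CD/A_CD = 33200/951.1 = 34.91 MPa.

34.9 MPa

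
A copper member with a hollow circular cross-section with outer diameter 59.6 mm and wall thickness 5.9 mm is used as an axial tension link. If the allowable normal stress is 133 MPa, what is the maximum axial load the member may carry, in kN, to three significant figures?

A = 995.4 mm².
P_max = σ_allow · A = 133 · 995.4 = 132400 N = 132.4 kN.

132 kN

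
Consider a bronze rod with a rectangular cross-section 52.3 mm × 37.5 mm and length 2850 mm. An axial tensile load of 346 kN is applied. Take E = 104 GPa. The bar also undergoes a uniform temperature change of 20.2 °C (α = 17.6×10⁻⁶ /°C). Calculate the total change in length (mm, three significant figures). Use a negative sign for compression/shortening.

5.85 mm

A = 1961 mm².
δ_mech = NL/(AE) = 346000·2850/(1961·104000) = 4.835 mm.
δ_thermal = αLΔT = 17.6e-6·2850·20.2 = 1.013 mm.
δ = δ_mech + δ_thermal = 5.848 mm.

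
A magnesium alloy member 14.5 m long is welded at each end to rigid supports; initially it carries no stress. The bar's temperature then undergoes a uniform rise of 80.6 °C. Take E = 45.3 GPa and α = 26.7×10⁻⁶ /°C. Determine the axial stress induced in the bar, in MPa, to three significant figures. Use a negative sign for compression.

-97.5 MPa

Free thermal expansion αLΔT = 26.7e-6 · 14500 · 80.6 = 31.2 mm.
The walls impose strain ε = −(31.2)/14500 = -2.1520e-03; σ = Eε = 45300 · -2.1520e-03 = -97.49 MPa.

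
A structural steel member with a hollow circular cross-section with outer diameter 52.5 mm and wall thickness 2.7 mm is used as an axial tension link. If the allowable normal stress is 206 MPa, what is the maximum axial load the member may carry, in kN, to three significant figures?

87.0 kN

A = 422.4 mm².
P_max = σ_allow · A = 206 · 422.4 = 87020 N = 87.02 kN.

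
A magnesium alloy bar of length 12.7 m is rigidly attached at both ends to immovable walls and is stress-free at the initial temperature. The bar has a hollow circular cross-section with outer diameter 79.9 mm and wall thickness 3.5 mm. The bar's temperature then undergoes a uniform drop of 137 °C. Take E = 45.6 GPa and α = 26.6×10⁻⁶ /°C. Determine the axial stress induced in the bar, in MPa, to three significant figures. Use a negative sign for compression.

Free thermal expansion αLΔT = 26.6e-6 · 12700 · -137 = -46.28 mm.
The walls impose strain ε = −(-46.28)/12700 = 3.6442e-03; σ = Eε = 45600 · 3.6442e-03 = 166.2 MPa.

166 MPa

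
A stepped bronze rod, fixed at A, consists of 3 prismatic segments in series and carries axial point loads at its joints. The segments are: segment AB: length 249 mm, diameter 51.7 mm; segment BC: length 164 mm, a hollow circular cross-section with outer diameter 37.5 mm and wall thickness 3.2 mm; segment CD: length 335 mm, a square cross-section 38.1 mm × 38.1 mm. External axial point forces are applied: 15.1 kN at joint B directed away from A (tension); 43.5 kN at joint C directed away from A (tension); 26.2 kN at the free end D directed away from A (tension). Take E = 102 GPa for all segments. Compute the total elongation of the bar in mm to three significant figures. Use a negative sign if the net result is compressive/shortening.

0.483 mm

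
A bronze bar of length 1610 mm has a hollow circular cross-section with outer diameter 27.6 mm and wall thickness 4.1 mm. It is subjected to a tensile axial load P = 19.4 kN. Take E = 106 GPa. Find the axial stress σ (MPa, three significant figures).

A = 302.7 mm².
σ = N/A = 19400/302.7 = 64.09 MPa.

64.1 MPa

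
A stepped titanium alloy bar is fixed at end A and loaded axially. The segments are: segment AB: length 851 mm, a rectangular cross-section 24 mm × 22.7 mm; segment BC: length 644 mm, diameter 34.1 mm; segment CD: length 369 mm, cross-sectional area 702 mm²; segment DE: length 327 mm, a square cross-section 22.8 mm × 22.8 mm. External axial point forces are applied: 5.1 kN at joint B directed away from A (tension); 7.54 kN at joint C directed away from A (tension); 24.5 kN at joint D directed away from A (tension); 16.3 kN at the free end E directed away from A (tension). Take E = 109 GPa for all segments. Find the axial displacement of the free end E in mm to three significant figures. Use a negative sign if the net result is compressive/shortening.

Internal axial forces (sectioning from the free end, tension +): N_DE = 16.3 kN, N_CD = 40.8 kN, N_BC = 48.34 kN, N_AB = 53.44 kN.
A_AB = 544.8 mm².
A_BC = 913.3 mm².
A_DE = 519.8 mm².
δ_AB = 53440·851/(544.8·109000) = 0.7658 mm
δ_BC = 48340·644/(913.3·109000) = 0.3127 mm
δ_CD = 40800·369/(702·109000) = 0.1968 mm
δ_DE = 16300·327/(519.8·109000) = 0.09407 mm
δ = Σδ_i = 1.369 mm.

1.37 mm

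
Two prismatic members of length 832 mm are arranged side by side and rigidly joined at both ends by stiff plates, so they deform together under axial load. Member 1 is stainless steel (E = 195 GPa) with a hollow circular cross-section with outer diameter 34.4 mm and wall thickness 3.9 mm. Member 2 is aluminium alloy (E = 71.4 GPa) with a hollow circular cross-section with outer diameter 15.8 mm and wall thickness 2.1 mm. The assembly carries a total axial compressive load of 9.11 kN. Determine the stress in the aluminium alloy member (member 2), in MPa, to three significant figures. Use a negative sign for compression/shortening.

-8.20 MPa

A_1 = 373.7 mm².
A_2 = 90.38 mm².
Equal strain + equilibrium ⇒ each member carries load in proportion to AE: A₁E₁ = 72870000 N, A₂E₂ = 6453000 N, ΣAE = 79320000 N.
σ₂ = P·E₂/ΣAE = -9110·71400/79320000 = -8.2 MPa.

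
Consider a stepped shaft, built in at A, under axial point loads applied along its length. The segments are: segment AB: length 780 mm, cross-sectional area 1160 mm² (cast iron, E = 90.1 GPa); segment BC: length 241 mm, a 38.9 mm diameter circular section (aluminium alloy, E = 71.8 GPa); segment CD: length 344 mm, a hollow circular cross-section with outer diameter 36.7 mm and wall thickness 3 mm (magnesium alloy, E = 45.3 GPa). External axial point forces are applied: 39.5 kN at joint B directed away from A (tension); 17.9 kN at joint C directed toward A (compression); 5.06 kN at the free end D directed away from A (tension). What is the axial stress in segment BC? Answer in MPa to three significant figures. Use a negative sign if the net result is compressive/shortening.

-10.8 MPa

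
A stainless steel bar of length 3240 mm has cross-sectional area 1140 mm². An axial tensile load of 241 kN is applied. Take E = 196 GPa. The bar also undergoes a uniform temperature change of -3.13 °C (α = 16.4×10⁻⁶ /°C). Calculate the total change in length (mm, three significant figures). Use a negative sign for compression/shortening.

3.33 mm

δ_mech = NL/(AE) = 241000·3240/(1140·196000) = 3.495 mm.
δ_thermal = αLΔT = 16.4e-6·3240·-3.13 = -0.1663 mm.
δ = δ_mech + δ_thermal = 3.328 mm.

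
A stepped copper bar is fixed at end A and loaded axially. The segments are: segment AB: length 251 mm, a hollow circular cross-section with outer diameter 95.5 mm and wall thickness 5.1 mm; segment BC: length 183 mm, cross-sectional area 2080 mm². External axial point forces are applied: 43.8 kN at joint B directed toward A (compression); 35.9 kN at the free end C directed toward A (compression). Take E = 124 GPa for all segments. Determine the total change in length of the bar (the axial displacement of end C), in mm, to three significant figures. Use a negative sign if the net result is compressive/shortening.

-0.137 mm

Internal axial forces (sectioning from the free end, tension +): N_BC = -35.9 kN, N_AB = -79.7 kN.
A_AB = 1448 mm².
δ_AB = -79700·251/(1448·124000) = -0.1114 mm
δ_BC = -35900·183/(2080·124000) = -0.02547 mm
δ = Σδ_i = -0.1369 mm.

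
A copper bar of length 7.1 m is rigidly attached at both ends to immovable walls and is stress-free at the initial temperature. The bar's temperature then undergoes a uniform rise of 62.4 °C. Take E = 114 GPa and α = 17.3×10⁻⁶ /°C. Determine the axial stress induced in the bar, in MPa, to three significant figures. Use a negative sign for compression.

Free thermal expansion αLΔT = 17.3e-6 · 7100 · 62.4 = 7.665 mm.
The walls impose strain ε = −(7.665)/7100 = -1.0795e-03; σ = Eε = 114000 · -1.0795e-03 = -123.1 MPa.

-123 MPa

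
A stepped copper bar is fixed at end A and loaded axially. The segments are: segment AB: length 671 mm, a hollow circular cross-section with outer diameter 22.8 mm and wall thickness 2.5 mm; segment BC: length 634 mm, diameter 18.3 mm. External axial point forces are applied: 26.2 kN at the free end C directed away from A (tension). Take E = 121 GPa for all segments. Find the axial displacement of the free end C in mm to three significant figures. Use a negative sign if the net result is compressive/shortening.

1.43 mm

Internal axial forces (sectioning from the free end, tension +): N_BC = 26.2 kN, N_AB = 26.2 kN.
A_AB = 159.4 mm².
A_BC = 263 mm².
δ_AB = 26200·671/(159.4·121000) = 0.9113 mm
δ_BC = 26200·634/(263·121000) = 0.5219 mm
δ = Σδ_i = 1.433 mm.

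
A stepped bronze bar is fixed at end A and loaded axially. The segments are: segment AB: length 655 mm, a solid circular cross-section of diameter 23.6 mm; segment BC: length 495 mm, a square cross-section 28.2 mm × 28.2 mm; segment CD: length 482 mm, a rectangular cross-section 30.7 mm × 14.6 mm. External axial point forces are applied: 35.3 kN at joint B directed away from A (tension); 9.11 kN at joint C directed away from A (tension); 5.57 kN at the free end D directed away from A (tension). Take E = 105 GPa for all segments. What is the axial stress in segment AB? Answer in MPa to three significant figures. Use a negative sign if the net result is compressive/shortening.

Internal axial forces (sectioning from the free end, tension +): N_CD = 5.57 kN, N_BC = 14.68 kN, N_AB = 49.98 kN.
A_AB = 437.4 mm².
σ_AB = N_AB/A_AB = 49980/437.4 = 114.3 MPa.

114 MPa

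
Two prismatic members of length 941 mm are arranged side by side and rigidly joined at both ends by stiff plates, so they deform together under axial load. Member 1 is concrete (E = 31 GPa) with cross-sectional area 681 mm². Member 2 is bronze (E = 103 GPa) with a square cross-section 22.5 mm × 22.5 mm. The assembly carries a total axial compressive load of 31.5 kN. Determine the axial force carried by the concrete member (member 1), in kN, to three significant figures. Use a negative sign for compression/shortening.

-9.08 kN

A_2 = 506.2 mm².
Equal strain + equilibrium ⇒ each member carries load in proportion to AE: A₁E₁ = 21110000 N, A₂E₂ = 52140000 N, ΣAE = 73250000 N.
F₁ = P·A₁E₁/ΣAE = -31500·21110000/73250000 = -9078 N.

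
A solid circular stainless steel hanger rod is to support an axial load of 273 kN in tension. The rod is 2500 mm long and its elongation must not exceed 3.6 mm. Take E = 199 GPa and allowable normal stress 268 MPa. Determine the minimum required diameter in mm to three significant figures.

36.0 mm

Required area A ≥ P/σ_allow = 273000/268 = 1019 mm².
For a solid circular section, d ≥ √(4A/π) = 36.01 mm.
Elongation limit: A ≥ PL/(Eδ_allow) = 273000·2500/(199000·3.6) = 952.7 mm² ⇒ d ≥ 34.83 mm.
The stress limit governs.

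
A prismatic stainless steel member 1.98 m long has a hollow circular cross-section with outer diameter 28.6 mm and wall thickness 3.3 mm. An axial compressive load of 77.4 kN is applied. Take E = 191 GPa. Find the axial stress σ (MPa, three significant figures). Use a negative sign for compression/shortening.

A = 262.3 mm².
σ = N/A = -77400/262.3 = -295.1 MPa.

-295 MPa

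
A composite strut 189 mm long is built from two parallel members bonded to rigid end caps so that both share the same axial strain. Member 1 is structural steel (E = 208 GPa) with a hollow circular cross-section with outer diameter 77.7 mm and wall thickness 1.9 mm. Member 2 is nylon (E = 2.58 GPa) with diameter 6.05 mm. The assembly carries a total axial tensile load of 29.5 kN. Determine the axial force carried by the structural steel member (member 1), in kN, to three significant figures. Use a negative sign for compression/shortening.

A_1 = 452.5 mm².
A_2 = 28.75 mm².
Equal strain + equilibrium ⇒ each member carries load in proportion to AE: A₁E₁ = 94110000 N, A₂E₂ = 74170 N, ΣAE = 94180000 N.
F₁ = P·A₁E₁/ΣAE = 29500·94110000/94180000 = 29480 N.

29.5 kN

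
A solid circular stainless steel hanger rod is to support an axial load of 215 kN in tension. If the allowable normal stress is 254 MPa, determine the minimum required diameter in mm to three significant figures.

32.8 mm

Required area A ≥ P/σ_allow = 215000/254 = 846.5 mm².
For a solid circular section, d ≥ √(4A/π) = 32.83 mm.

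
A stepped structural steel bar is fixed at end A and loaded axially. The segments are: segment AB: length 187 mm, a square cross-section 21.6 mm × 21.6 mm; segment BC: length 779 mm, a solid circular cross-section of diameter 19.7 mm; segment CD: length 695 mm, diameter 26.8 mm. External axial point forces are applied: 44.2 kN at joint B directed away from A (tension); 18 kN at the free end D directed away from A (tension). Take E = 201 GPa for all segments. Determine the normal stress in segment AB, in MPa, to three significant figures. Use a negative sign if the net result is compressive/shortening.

Internal axial forces (sectioning from the free end, tension +): N_CD = 18 kN, N_BC = 18 kN, N_AB = 62.2 kN.
A_AB = 466.6 mm².
σ_AB = N_AB/A_AB = 62200/466.6 = 133.3 MPa.

133 MPa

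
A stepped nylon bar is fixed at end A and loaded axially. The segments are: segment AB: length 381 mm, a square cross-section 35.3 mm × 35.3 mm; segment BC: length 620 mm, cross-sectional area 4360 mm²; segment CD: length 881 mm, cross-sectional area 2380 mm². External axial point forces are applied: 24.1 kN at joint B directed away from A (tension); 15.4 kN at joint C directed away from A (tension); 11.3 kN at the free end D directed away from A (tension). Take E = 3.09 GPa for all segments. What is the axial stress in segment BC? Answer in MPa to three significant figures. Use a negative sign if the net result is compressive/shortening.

6.12 MPa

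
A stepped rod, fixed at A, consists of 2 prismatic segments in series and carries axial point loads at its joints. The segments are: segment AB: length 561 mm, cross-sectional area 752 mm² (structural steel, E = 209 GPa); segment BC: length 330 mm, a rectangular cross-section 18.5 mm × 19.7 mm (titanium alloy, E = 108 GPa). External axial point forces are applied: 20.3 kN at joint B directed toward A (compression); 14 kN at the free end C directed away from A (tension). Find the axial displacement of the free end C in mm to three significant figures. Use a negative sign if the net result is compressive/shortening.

Internal axial forces (sectioning from the free end, tension +): N_BC = 14 kN, N_AB = -6.3 kN.
A_BC = 364.4 mm².
δ_AB = -6300·561/(752·209000) = -0.02249 mm
δ_BC = 14000·330/(364.4·108000) = 0.1174 mm
δ = Σδ_i = 0.09489 mm.

0.0949 mm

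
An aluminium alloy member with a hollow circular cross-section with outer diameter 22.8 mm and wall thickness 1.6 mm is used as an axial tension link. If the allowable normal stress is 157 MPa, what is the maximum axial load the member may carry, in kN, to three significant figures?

A = 106.6 mm².
P_max = σ_allow · A = 157 · 106.6 = 16730 N = 16.73 kN.

16.7 kN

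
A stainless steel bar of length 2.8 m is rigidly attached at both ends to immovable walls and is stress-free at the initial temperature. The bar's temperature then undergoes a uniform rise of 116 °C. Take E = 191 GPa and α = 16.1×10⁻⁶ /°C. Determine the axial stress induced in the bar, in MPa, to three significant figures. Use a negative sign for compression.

-357 MPa

Free thermal expansion αLΔT = 16.1e-6 · 2800 · 116 = 5.229 mm.
The walls impose strain ε = −(5.229)/2800 = -1.8676e-03; σ = Eε = 191000 · -1.8676e-03 = -356.7 MPa.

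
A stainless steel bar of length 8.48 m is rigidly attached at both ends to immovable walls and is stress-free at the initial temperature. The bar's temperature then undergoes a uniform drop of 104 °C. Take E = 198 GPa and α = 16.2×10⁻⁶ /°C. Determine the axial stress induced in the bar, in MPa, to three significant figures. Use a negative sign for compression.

334 MPa

Free thermal expansion αLΔT = 16.2e-6 · 8480 · -104 = -14.29 mm.
The walls impose strain ε = −(-14.29)/8480 = 1.6848e-03; σ = Eε = 198000 · 1.6848e-03 = 333.6 MPa.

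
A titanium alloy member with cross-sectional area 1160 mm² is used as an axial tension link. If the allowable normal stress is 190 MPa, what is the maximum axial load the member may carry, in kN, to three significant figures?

220 kN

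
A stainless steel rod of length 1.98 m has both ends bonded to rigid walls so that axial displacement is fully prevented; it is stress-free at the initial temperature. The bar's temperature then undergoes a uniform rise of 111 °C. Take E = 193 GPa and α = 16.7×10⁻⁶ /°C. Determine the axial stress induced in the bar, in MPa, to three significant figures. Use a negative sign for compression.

Free thermal expansion αLΔT = 16.7e-6 · 1980 · 111 = 3.67 mm.
The walls impose strain ε = −(3.67)/1980 = -1.8537e-03; σ = Eε = 193000 · -1.8537e-03 = -357.8 MPa.

-358 MPa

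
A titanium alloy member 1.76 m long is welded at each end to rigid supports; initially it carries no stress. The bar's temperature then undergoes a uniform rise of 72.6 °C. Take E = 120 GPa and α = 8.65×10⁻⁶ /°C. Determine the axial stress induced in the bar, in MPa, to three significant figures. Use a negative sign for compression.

Free thermal expansion αLΔT = 8.65e-6 · 1760 · 72.6 = 1.105 mm.
The walls impose strain ε = −(1.105)/1760 = -6.2799e-04; σ = Eε = 120000 · -6.2799e-04 = -75.36 MPa.

-75.4 MPa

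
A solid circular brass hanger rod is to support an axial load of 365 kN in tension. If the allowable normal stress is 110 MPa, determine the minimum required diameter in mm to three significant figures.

Required area A ≥ P/σ_allow = 365000/110 = 3318 mm².
For a solid circular section, d ≥ √(4A/π) = 65 mm.

65.0 mm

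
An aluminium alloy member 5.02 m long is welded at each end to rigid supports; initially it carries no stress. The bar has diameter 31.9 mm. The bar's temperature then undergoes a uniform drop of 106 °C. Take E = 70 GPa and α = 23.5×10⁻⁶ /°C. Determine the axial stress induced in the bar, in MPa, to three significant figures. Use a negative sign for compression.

Free thermal expansion αLΔT = 23.5e-6 · 5020 · -106 = -12.5 mm.
The walls impose strain ε = −(-12.5)/5020 = 2.4910e-03; σ = Eε = 70000 · 2.4910e-03 = 174.4 MPa.

174 MPa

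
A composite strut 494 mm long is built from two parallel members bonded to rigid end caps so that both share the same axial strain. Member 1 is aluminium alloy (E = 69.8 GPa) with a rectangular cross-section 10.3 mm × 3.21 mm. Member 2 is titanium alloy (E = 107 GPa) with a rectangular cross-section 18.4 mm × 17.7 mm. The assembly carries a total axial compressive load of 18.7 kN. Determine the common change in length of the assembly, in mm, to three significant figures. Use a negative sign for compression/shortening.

A_1 = 33.06 mm².
A_2 = 325.7 mm².
Equal strain + equilibrium ⇒ each member carries load in proportion to AE: A₁E₁ = 2308000 N, A₂E₂ = 34850000 N, ΣAE = 37160000 N.
δ = PL/ΣAE = -18700·494/37160000 = -0.2486 mm.

-0.249 mm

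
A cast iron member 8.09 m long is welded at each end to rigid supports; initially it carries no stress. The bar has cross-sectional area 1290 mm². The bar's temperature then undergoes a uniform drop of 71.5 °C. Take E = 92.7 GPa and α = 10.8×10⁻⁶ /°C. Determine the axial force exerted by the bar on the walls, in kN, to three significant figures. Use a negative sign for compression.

92.3 kN

Free thermal expansion αLΔT = 10.8e-6 · 8090 · -71.5 = -6.247 mm.
The walls impose strain ε = −(-6.247)/8090 = 7.7220e-04; σ = Eε = 92700 · 7.7220e-04 = 71.58 MPa.
Wall reaction R = σ·A = 71.58·1290 = 92340 N = 92.34 kN.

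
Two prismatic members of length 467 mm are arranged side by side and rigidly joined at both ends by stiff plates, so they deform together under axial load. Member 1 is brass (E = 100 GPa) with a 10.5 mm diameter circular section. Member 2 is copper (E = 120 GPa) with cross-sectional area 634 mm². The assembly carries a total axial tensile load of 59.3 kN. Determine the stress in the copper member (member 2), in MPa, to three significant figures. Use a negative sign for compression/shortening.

A_1 = 86.59 mm².
Equal strain + equilibrium ⇒ each member carries load in proportion to AE: A₁E₁ = 8659000 N, A₂E₂ = 76080000 N, ΣAE = 84740000 N.
σ₂ = P·E₂/ΣAE = 59300·120000/84740000 = 83.98 MPa.

84.0 MPa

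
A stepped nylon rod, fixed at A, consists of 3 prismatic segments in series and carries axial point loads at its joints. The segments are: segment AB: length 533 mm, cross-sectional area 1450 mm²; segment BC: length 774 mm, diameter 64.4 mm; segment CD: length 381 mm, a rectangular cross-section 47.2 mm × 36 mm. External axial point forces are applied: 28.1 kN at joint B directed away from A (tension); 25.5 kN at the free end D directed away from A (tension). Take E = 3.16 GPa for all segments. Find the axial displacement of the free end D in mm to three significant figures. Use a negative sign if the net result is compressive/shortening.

9.96 mm

Internal axial forces (sectioning from the free end, tension +): N_CD = 25.5 kN, N_BC = 25.5 kN, N_AB = 53.6 kN.
A_BC = 3257 mm².
A_CD = 1699 mm².
δ_AB = 53600·533/(1450·3160) = 6.235 mm
δ_BC = 25500·774/(3257·3160) = 1.917 mm
δ_CD = 25500·381/(1699·3160) = 1.809 mm
δ = Σδ_i = 9.962 mm.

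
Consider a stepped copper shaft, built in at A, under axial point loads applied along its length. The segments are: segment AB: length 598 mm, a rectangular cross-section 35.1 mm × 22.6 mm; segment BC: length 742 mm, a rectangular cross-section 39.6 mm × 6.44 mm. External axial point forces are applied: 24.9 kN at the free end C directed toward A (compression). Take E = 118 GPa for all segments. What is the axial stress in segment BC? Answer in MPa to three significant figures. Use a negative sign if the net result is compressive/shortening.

Internal axial forces (sectioning from the free end, tension +): N_BC = -24.9 kN, N_AB = -24.9 kN.
A_BC = 255 mm².
σ_BC = N_BC/A_BC = -24900/255 = -97.64 MPa.

-97.6 MPa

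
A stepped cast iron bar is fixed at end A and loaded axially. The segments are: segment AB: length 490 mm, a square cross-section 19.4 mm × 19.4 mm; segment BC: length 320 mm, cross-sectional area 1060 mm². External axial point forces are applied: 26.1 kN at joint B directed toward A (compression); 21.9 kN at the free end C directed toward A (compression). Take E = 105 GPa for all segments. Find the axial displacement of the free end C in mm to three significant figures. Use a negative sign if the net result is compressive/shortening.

-0.658 mm

Internal axial forces (sectioning from the free end, tension +): N_BC = -21.9 kN, N_AB = -48 kN.
A_AB = 376.4 mm².
δ_AB = -48000·490/(376.4·105000) = -0.5952 mm
δ_BC = -21900·320/(1060·105000) = -0.06296 mm
δ = Σδ_i = -0.6581 mm.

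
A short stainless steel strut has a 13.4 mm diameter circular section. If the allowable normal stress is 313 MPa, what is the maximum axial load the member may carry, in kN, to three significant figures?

44.1 kN

A = 141 mm².
P_max = σ_allow · A = 313 · 141 = 44140 N = 44.14 kN.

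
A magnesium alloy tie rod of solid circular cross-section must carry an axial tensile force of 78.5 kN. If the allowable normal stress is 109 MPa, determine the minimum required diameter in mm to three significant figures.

Required area A ≥ P/σ_allow = 78500/109 = 720.2 mm².
For a solid circular section, d ≥ √(4A/π) = 30.28 mm.

30.3 mm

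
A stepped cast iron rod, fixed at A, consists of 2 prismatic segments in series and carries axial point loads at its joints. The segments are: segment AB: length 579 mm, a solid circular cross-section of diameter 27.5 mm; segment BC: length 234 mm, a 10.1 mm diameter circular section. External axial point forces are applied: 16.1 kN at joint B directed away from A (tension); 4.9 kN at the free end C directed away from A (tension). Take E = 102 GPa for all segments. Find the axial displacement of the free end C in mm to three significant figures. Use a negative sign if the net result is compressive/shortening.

Internal axial forces (sectioning from the free end, tension +): N_BC = 4.9 kN, N_AB = 21 kN.
A_AB = 594 mm².
A_BC = 80.12 mm².
δ_AB = 21000·579/(594·102000) = 0.2007 mm
δ_BC = 4900·234/(80.12·102000) = 0.1403 mm
δ = Σδ_i = 0.341 mm.

0.341 mm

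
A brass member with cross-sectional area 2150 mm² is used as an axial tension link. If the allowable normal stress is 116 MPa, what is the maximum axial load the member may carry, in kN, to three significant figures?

P_max = σ_allow · A = 116 · 2150 = 249400 N = 249.4 kN.

249 kN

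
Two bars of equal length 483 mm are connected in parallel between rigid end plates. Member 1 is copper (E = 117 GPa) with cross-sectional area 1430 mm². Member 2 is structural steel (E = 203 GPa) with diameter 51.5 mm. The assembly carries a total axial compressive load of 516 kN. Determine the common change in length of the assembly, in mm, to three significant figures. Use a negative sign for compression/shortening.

-0.422 mm

A_2 = 2083 mm².
Equal strain + equilibrium ⇒ each member carries load in proportion to AE: A₁E₁ = 167300000 N, A₂E₂ = 422900000 N, ΣAE = 590200000 N.
δ = PL/ΣAE = -516000·483/590200000 = -0.4223 mm.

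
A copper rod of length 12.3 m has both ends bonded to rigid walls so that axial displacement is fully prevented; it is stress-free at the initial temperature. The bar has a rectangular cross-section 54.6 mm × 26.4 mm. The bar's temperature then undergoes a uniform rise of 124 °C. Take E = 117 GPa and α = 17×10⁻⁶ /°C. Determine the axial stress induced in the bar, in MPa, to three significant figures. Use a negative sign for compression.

-247 MPa

Free thermal expansion αLΔT = 17e-6 · 12300 · 124 = 25.93 mm.
The walls impose strain ε = −(25.93)/12300 = -2.1080e-03; σ = Eε = 117000 · -2.1080e-03 = -246.6 MPa.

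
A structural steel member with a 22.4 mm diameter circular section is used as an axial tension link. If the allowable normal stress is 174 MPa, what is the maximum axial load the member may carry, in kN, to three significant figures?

68.6 kN

A = 394.1 mm².
P_max = σ_allow · A = 174 · 394.1 = 68570 N = 68.57 kN.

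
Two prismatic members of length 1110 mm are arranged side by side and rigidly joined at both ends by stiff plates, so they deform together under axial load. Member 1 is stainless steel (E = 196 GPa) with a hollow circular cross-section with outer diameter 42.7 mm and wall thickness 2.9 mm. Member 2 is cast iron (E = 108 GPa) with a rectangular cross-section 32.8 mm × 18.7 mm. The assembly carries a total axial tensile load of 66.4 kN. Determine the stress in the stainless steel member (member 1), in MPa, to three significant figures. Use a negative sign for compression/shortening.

A_1 = 362.6 mm².
A_2 = 613.4 mm².
Equal strain + equilibrium ⇒ each member carries load in proportion to AE: A₁E₁ = 71070000 N, A₂E₂ = 66240000 N, ΣAE = 137300000 N.
σ₁ = P·E₁/ΣAE = 66400·196000/137300000 = 94.78 MPa.

94.8 MPa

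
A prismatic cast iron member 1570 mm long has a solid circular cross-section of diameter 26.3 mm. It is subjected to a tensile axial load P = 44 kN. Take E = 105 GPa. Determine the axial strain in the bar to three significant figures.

A = 543.3 mm².
σ = N/A = 80.99 MPa; ε = σ/E = 80.99/105000 = 7.714e-04.

7.71e-04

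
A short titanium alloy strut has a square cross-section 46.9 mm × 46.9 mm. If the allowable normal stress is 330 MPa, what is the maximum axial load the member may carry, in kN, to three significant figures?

726 kN

A = 2200 mm².
P_max = σ_allow · A = 330 · 2200 = 725900 N = 725.9 kN.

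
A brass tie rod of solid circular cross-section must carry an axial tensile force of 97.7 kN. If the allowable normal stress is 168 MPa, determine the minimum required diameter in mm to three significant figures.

Required area A ≥ P/σ_allow = 97700/168 = 581.5 mm².
For a solid circular section, d ≥ √(4A/π) = 27.21 mm.

27.2 mm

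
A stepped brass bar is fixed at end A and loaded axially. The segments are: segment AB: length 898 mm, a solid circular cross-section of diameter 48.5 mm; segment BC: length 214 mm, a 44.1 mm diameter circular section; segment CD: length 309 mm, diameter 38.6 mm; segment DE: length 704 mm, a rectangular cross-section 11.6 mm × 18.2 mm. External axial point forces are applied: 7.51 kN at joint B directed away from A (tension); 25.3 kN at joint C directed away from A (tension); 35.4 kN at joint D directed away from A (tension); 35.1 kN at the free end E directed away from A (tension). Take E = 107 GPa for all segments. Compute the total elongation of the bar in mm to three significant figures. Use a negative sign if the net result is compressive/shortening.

1.86 mm

Internal axial forces (sectioning from the free end, tension +): N_DE = 35.1 kN, N_CD = 70.5 kN, N_BC = 95.8 kN, N_AB = 103.3 kN.
A_AB = 1847 mm².
A_BC = 1527 mm².
A_CD = 1170 mm².
A_DE = 211.1 mm².
δ_AB = 103300·898/(1847·107000) = 0.4693 mm
δ_BC = 95800·214/(1527·107000) = 0.1254 mm
δ_CD = 70500·309/(1170·107000) = 0.174 mm
δ_DE = 35100·704/(211.1·107000) = 1.094 mm
δ = Σδ_i = 1.863 mm.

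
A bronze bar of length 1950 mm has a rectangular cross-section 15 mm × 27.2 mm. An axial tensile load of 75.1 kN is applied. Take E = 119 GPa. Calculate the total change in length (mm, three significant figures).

3.02 mm

A = 408 mm².
δ_mech = NL/(AE) = 75100·1950/(408·119000) = 3.016 mm.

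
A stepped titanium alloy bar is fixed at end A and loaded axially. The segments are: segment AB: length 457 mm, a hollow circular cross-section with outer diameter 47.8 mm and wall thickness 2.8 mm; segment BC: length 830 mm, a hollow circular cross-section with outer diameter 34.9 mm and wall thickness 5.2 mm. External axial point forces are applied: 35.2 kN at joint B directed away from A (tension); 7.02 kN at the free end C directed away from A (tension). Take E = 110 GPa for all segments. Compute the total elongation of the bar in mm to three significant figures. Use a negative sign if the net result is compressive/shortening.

0.552 mm

Internal axial forces (sectioning from the free end, tension +): N_BC = 7.02 kN, N_AB = 42.22 kN.
A_AB = 395.8 mm².
A_BC = 485.2 mm².
δ_AB = 42220·457/(395.8·110000) = 0.4431 mm
δ_BC = 7020·830/(485.2·110000) = 0.1092 mm
δ = Σδ_i = 0.5523 mm.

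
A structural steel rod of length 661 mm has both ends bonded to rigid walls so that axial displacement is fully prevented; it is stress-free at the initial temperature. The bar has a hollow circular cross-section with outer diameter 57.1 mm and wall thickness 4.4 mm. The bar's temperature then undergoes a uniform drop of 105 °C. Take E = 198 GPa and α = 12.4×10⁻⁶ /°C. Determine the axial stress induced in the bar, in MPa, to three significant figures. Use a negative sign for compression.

Free thermal expansion αLΔT = 12.4e-6 · 661 · -105 = -0.8606 mm.
The walls impose strain ε = −(-0.8606)/661 = 1.3020e-03; σ = Eε = 198000 · 1.3020e-03 = 257.8 MPa.

258 MPa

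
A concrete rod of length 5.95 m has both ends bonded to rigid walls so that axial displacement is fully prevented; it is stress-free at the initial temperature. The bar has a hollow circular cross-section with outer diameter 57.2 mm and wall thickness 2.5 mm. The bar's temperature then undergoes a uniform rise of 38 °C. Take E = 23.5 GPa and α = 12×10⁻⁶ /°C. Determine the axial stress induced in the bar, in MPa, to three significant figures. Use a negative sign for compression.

Free thermal expansion αLΔT = 12e-6 · 5950 · 38 = 2.713 mm.
The walls impose strain ε = −(2.713)/5950 = -4.5600e-04; σ = Eε = 23500 · -4.5600e-04 = -10.72 MPa.

-10.7 MPa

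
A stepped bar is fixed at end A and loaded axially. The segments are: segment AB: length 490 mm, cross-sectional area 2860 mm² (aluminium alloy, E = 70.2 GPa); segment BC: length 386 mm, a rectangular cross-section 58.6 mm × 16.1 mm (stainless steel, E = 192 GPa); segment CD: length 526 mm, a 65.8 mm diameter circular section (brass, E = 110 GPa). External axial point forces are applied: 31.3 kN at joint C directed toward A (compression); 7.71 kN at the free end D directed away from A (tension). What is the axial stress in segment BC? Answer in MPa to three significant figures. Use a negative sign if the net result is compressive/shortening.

-25.0 MPa

Internal axial forces (sectioning from the free end, tension +): N_CD = 7.71 kN, N_BC = -23.59 kN, N_AB = -23.59 kN.
A_BC = 943.5 mm².
σ_BC = N_BC/A_BC = -23590/943.5 = -25 MPa.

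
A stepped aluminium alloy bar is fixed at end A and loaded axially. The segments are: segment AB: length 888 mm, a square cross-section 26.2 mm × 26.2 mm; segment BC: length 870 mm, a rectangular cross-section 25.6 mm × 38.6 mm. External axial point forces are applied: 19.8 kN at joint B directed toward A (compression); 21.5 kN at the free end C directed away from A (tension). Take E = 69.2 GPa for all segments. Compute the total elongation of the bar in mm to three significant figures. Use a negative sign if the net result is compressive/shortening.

Internal axial forces (sectioning from the free end, tension +): N_BC = 21.5 kN, N_AB = 1.7 kN.
A_AB = 686.4 mm².
A_BC = 988.2 mm².
δ_AB = 1700·888/(686.4·69200) = 0.03178 mm
δ_BC = 21500·870/(988.2·69200) = 0.2735 mm
δ = Σδ_i = 0.3053 mm.

0.305 mm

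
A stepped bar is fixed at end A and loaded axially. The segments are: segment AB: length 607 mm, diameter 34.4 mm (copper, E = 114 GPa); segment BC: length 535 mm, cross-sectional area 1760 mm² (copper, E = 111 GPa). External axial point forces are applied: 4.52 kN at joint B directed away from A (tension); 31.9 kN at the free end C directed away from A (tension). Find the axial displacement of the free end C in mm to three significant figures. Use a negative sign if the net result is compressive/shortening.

Internal axial forces (sectioning from the free end, tension +): N_BC = 31.9 kN, N_AB = 36.42 kN.
A_AB = 929.4 mm².
δ_AB = 36420·607/(929.4·114000) = 0.2086 mm
δ_BC = 31900·535/(1760·111000) = 0.08736 mm
δ = Σδ_i = 0.296 mm.

0.296 mm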